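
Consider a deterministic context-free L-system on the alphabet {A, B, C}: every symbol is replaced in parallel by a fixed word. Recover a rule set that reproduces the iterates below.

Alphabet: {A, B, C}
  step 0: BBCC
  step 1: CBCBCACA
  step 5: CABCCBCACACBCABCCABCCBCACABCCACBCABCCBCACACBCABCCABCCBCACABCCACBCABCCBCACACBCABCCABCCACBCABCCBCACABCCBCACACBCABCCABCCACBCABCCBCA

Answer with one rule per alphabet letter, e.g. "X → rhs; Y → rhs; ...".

A->BC, B->CB, C->CA

  step 0 ⇒ step 1: BBCC ⇒ CB·CB·CA·CA
    B ↦ CB
    C ↦ CA
    A ↦ BC  (constrained at step 1)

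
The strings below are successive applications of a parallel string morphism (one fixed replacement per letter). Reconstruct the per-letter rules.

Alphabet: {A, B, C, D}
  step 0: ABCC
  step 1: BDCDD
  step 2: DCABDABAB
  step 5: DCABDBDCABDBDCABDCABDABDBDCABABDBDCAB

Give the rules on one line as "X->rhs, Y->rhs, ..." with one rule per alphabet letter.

A->B, B->DC, C->D, D->AB

  step 1 ⇒ step 2: BDCDD ⇒ DC·AB·D·AB·AB
    B ↦ DC
    C ↦ D
    D ↦ AB
  step 0 ⇒ step 1: ABCC ⇒ B·DC·D·D
    A ↦ B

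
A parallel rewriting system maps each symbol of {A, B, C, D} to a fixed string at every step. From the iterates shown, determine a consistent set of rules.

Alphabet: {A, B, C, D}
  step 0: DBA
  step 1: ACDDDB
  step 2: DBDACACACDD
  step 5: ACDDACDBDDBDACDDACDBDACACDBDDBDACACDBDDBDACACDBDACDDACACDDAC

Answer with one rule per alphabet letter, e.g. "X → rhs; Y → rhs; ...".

  step 1 ⇒ step 2: ACDDDB ⇒ DB·D·AC·AC·AC·DD
    A ↦ DB
    B ↦ DD
    C ↦ D
    D ↦ AC

A->DB, B->DD, C->D, D->AC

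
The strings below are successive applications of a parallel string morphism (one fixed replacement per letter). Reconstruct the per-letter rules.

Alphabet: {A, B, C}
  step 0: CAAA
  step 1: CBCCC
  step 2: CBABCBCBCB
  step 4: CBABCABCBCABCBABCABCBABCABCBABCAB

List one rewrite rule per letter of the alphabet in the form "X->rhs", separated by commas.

  step 1 ⇒ step 2: CBCCC ⇒ CB·AB·CB·CB·CB
    B ↦ AB
    C ↦ CB
  step 0 ⇒ step 1: CAAA ⇒ CB·C·C·C
    A ↦ C

A->C, B->AB, C->CB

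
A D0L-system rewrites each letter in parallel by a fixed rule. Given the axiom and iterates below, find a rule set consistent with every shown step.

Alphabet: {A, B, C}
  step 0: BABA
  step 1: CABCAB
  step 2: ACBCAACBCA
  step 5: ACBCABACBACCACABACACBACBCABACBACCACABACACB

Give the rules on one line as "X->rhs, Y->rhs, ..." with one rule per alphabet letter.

A->B, B->CA, C->AC

  step 1 ⇒ step 2: CABCAB ⇒ AC·B·CA·AC·B·CA
    A ↦ B
    B ↦ CA
    C ↦ AC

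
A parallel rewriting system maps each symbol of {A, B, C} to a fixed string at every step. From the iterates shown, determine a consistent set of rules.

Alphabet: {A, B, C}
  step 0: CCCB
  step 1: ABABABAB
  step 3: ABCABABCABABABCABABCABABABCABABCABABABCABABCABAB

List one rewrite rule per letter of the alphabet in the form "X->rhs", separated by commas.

  step 0 ⇒ step 1: CCCB ⇒ AB·AB·AB·AB
    B ↦ AB
    C ↦ AB
    A ↦ CAB  (constrained at step 1)

A->CAB, B->AB, C->AB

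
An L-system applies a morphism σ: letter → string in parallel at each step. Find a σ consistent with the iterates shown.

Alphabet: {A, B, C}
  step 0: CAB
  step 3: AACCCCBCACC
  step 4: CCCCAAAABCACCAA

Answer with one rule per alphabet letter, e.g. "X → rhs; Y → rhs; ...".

A->CC, B->BC, C->A

  step 3 ⇒ step 4: AACCCCBCACC ⇒ CC·CC·A·A·A·A·BC·A·CC·A·A
    A ↦ CC
    B ↦ BC
    C ↦ A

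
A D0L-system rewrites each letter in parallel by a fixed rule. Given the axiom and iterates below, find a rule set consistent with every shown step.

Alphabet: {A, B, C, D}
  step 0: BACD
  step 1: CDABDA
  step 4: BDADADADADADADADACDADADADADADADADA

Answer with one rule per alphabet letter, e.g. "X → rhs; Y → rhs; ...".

  step 0 ⇒ step 1: BACD ⇒ C·DA·B·DA
    A ↦ DA
    B ↦ C
    C ↦ B
    D ↦ DA

A->DA, B->C, C->B, D->DA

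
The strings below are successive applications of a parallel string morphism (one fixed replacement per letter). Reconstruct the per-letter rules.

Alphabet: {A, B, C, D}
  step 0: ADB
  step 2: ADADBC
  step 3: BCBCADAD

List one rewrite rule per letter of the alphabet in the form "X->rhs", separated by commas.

A->B, B->AD, C->AD, D->C

  step 2 ⇒ step 3: ADADBC ⇒ B·C·B·C·AD·AD
    A ↦ B
    B ↦ AD
    C ↦ AD
    D ↦ C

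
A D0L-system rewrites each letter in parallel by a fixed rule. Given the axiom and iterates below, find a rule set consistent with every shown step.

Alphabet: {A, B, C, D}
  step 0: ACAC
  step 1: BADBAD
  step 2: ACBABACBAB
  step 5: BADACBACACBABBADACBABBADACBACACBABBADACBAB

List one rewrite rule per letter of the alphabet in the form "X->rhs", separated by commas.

  step 1 ⇒ step 2: BADBAD ⇒ AC·B·AB·AC·B·AB
    A ↦ B
    B ↦ AC
    D ↦ AB
  step 0 ⇒ step 1: ACAC ⇒ B·AD·B·AD
    C ↦ AD

A->B, B->AC, C->AD, D->AB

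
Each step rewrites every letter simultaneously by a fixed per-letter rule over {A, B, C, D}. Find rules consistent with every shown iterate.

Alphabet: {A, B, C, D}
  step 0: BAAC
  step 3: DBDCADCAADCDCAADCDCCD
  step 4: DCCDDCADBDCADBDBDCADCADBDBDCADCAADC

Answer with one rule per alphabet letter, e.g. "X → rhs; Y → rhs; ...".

A->DB, B->CD, C->A, D->DC

  step 3 ⇒ step 4: DBDCADCAADCDCAADCDCCD ⇒ DC·CD·DC·A·DB·DC·A·DB·DB·DC·A·DC·A·DB·DB·DC·A·DC·A·A·DC
    A ↦ DB
    B ↦ CD
    C ↦ A
    D ↦ DC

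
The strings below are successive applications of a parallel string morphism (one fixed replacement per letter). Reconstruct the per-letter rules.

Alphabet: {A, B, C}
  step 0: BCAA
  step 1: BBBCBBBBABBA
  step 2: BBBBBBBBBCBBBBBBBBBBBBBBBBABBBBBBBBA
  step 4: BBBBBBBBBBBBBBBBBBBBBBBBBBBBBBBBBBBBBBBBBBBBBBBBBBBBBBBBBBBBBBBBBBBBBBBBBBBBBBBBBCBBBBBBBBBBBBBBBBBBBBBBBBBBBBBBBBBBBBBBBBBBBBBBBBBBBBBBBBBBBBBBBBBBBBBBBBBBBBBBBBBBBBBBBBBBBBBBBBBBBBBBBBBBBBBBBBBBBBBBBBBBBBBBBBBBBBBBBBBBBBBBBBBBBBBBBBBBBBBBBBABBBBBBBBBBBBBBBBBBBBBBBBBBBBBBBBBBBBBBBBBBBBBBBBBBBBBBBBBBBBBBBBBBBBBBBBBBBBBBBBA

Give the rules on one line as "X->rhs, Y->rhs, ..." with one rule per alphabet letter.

A->BBA, B->BBB, C->CBB

  step 1 ⇒ step 2: BBBCBBBBABBA ⇒ BBB·BBB·BBB·CBB·BBB·BBB·BBB·BBB·BBA·BBB·BBB·BBA
    A ↦ BBA
    B ↦ BBB
    C ↦ CBB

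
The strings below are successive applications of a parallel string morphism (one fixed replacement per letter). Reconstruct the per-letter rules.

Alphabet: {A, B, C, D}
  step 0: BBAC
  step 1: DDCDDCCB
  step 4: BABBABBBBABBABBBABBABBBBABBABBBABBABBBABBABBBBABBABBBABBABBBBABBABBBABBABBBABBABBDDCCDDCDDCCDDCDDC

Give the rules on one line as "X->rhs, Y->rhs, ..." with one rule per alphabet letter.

  step 0 ⇒ step 1: BBAC ⇒ DDC·DDC·C·B
    A ↦ C
    B ↦ DDC
    C ↦ B
    D ↦ BAB  (constrained at step 1)

A->C, B->DDC, C->B, D->BAB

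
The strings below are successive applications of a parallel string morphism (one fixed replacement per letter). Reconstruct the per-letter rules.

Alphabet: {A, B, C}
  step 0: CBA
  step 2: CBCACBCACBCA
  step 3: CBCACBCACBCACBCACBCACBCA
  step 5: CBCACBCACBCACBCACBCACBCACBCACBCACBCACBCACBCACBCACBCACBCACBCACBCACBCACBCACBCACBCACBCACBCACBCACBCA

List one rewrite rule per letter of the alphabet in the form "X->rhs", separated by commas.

A->CA, B->CA, C->CB

  step 2 ⇒ step 3: CBCACBCACBCA ⇒ CB·CA·CB·CA·CB·CA·CB·CA·CB·CA·CB·CA
    A ↦ CA
    B ↦ CA
    C ↦ CB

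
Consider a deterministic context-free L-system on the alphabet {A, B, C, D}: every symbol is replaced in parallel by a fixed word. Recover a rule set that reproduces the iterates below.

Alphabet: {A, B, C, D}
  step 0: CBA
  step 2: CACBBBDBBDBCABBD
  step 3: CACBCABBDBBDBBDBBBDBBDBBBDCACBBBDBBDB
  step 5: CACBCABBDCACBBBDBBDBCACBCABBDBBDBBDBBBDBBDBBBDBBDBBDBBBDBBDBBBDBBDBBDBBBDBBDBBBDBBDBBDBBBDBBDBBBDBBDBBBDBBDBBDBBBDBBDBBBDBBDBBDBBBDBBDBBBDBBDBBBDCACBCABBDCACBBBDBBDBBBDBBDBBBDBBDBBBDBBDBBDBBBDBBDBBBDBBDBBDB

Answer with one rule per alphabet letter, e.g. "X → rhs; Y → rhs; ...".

A->CB, B->BBD, C->CA, D->B

  step 2 ⇒ step 3: CACBBBDBBDBCABBD ⇒ CA·CB·CA·BBD·BBD·BBD·B·BBD·BBD·B·BBD·CA·CB·BBD·BBD·B
    A ↦ CB
    B ↦ BBD
    C ↦ CA
    D ↦ B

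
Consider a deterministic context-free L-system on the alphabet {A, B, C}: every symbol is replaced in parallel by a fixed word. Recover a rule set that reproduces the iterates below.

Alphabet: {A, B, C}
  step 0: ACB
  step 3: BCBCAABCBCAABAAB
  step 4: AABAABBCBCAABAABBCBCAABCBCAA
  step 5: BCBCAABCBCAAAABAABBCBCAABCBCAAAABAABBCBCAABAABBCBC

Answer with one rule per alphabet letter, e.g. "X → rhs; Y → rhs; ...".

  step 4 ⇒ step 5: AABAABBCBCAABAABBCBCAABCBCAA ⇒ BC·BC·AA·BC·BC·AA·AA·B·AA·B·BC·BC·AA·BC·BC·AA·AA·B·AA·B·BC·BC·AA·B·AA·B·BC·BC
    A ↦ BC
    B ↦ AA
    C ↦ B

A->BC, B->AA, C->B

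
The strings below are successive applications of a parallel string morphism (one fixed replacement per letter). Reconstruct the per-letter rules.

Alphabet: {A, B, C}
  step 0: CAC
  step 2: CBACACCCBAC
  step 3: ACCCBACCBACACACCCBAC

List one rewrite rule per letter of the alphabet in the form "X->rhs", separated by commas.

A->CB, B->C, C->AC

  step 2 ⇒ step 3: CBACACCCBAC ⇒ AC·C·CB·AC·CB·AC·AC·AC·C·CB·AC
    A ↦ CB
    B ↦ C
    C ↦ AC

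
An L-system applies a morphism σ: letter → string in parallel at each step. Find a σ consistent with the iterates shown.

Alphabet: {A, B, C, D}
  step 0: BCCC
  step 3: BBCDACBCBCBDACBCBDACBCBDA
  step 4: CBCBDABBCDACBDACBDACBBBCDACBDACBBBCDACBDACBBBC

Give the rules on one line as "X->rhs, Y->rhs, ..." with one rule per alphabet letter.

A->BC, B->CB, C->DA, D->B

  step 3 ⇒ step 4: BBCDACBCBCBDACBCBDACBCBDA ⇒ CB·CB·DA·B·BC·DA·CB·DA·CB·DA·CB·B·BC·DA·CB·DA·CB·B·BC·DA·CB·DA·CB·B·BC
    A ↦ BC
    B ↦ CB
    C ↦ DA
    D ↦ B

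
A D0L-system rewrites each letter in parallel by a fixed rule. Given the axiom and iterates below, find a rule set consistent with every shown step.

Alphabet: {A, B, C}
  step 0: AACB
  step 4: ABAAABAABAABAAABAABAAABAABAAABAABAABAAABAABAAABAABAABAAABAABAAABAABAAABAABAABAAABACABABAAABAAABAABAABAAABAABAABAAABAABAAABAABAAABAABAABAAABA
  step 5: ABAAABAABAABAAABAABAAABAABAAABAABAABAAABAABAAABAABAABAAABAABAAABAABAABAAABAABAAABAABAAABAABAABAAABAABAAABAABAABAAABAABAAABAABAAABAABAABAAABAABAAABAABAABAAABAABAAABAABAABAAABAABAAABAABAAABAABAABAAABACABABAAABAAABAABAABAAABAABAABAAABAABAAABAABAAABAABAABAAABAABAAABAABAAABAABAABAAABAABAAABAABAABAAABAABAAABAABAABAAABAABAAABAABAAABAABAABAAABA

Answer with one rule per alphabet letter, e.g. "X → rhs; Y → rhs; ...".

  step 4 ⇒ step 5: ABAAABAABAABAAABAABAAABAABAAABAABAABAAABAABAAABAABAABAAABAABAAABAABAAABAABAABAAABACABABAAABAAABAABAABAAABAABAABAAABAABAAABAABAAABAABAABAAABA ⇒ ABA·A·ABA·ABA·ABA·A·ABA·ABA·A·ABA·ABA·A·ABA·ABA·ABA·A·ABA·ABA·A·ABA·ABA·ABA·A·ABA·ABA·A·ABA·ABA·ABA·A·ABA·ABA·A·ABA·ABA·A·ABA·ABA·ABA·A·ABA·ABA·A·ABA·ABA·ABA·A·ABA·ABA·A·ABA·ABA·A·ABA·ABA·ABA·A·ABA·ABA·A·ABA·ABA·ABA·A·ABA·ABA·A·ABA·ABA·ABA·A·ABA·ABA·A·ABA·ABA·A·ABA·ABA·ABA·A·ABA·CAB·ABA·A·ABA·A·ABA·ABA·ABA·A·ABA·ABA·ABA·A·ABA·ABA·A·ABA·ABA·A·ABA·ABA·ABA·A·ABA·ABA·A·ABA·ABA·A·ABA·ABA·ABA·A·ABA·ABA·A·ABA·ABA·ABA·A·ABA·ABA·A·ABA·ABA·ABA·A·ABA·ABA·A·ABA·ABA·A·ABA·ABA·ABA·A·ABA
    A ↦ ABA
    B ↦ A
    C ↦ CAB

A->ABA, B->A, C->CAB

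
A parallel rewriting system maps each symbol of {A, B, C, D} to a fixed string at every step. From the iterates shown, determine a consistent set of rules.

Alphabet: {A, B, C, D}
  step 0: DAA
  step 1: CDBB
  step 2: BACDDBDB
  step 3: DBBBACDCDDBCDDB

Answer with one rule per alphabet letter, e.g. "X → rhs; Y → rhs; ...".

A->B, B->DB, C->BA, D->CD

  step 2 ⇒ step 3: BACDDBDB ⇒ DB·B·BA·CD·CD·DB·CD·DB
    A ↦ B
    B ↦ DB
    C ↦ BA
    D ↦ CD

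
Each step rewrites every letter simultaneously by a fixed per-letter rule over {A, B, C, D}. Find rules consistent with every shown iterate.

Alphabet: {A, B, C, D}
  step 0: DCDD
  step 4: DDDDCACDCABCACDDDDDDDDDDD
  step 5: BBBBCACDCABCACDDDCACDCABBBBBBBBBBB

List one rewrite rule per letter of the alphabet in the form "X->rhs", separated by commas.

  step 4 ⇒ step 5: DDDDCACDCABCACDDDDDDDDDDD ⇒ B·B·B·B·CA·CD·CA·B·CA·CD·DD·CA·CD·CA·B·B·B·B·B·B·B·B·B·B·B
    A ↦ CD
    B ↦ DD
    C ↦ CA
    D ↦ B

A->CD, B->DD, C->CA, D->B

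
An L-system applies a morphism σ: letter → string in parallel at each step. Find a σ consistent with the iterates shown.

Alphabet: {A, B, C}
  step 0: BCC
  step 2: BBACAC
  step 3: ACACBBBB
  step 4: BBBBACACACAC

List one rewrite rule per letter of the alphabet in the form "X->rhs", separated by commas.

  step 3 ⇒ step 4: ACACBBBB ⇒ B·B·B·B·AC·AC·AC·AC
    A ↦ B
    B ↦ AC
    C ↦ B

A->B, B->AC, C->B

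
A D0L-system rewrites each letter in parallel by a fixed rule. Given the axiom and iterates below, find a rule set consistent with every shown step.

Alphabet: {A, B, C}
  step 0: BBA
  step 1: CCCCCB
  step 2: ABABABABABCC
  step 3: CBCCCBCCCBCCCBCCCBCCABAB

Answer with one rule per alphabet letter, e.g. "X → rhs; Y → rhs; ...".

  step 2 ⇒ step 3: ABABABABABCC ⇒ CB·CC·CB·CC·CB·CC·CB·CC·CB·CC·AB·AB
    A ↦ CB
    B ↦ CC
    C ↦ AB

A->CB, B->CC, C->AB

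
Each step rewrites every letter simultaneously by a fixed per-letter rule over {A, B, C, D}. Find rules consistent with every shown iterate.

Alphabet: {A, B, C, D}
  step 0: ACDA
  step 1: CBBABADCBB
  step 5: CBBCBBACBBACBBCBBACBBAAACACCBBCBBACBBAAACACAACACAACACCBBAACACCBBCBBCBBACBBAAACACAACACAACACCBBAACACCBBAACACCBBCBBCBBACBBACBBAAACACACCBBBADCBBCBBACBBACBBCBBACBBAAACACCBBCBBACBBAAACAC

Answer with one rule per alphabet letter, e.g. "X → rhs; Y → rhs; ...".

  step 0 ⇒ step 1: ACDA ⇒ CBB·A·BAD·CBB
    A ↦ CBB
    C ↦ A
    D ↦ BAD
    B ↦ AC  (constrained at step 1)

A->CBB, B->AC, C->A, D->BAD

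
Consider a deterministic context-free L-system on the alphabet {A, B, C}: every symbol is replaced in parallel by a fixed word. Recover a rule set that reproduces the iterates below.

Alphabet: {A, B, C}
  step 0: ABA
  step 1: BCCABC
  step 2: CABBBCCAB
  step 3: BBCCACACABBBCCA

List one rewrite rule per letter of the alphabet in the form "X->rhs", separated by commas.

A->BC, B->CA, C->B

  step 2 ⇒ step 3: CABBBCCAB ⇒ B·BC·CA·CA·CA·B·B·BC·CA
    A ↦ BC
    B ↦ CA
    C ↦ B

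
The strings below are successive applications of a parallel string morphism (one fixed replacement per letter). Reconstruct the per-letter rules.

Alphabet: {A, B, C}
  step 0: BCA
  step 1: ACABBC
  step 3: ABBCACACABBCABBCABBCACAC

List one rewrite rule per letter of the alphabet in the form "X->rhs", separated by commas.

A->C, B->AC, C->ABB

  step 0 ⇒ step 1: BCA ⇒ AC·ABB·C
    A ↦ C
    B ↦ AC
    C ↦ ABB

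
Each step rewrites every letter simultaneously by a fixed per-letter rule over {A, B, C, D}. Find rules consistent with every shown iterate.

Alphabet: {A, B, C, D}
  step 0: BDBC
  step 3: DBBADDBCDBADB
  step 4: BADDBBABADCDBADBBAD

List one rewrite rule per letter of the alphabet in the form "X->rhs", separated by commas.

  step 3 ⇒ step 4: DBBADDBCDBADB ⇒ BA·D·D·B·BA·BA·D·CD·BA·D·B·BA·D
    A ↦ B
    B ↦ D
    C ↦ CD
    D ↦ BA

A->B, B->D, C->CD, D->BA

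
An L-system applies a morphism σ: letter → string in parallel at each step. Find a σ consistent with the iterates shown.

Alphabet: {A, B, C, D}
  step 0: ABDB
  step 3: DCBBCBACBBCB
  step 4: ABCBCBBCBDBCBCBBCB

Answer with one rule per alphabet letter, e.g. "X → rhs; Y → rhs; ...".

A->D, B->CB, C->B, D->A

  step 3 ⇒ step 4: DCBBCBACBBCB ⇒ A·B·CB·CB·B·CB·D·B·CB·CB·B·CB
    A ↦ D
    B ↦ CB
    C ↦ B
    D ↦ A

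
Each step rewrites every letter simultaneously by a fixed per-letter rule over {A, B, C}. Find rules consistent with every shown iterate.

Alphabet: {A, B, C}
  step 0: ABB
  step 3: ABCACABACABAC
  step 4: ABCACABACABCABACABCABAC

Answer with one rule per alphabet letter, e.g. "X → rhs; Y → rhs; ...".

A->AB, B->C, C->AC

  step 3 ⇒ step 4: ABCACABACABAC ⇒ AB·C·AC·AB·AC·AB·C·AB·AC·AB·C·AB·AC
    A ↦ AB
    B ↦ C
    C ↦ AC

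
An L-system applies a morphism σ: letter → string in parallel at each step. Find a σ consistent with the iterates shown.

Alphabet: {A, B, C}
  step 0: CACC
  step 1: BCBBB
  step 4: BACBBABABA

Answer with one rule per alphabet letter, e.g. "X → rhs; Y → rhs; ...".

  step 0 ⇒ step 1: CACC ⇒ B·CB·B·B
    A ↦ CB
    C ↦ B
    B ↦ A  (constrained at step 1)

A->CB, B->A, C->B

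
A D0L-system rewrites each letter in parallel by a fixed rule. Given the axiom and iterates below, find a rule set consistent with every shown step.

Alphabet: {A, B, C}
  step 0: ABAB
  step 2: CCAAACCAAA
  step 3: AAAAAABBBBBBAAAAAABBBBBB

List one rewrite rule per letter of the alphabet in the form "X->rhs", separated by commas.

A->BB, B->C, C->AAA

  step 2 ⇒ step 3: CCAAACCAAA ⇒ AAA·AAA·BB·BB·BB·AAA·AAA·BB·BB·BB
    A ↦ BB
    C ↦ AAA
    B ↦ C  (constrained at step 0)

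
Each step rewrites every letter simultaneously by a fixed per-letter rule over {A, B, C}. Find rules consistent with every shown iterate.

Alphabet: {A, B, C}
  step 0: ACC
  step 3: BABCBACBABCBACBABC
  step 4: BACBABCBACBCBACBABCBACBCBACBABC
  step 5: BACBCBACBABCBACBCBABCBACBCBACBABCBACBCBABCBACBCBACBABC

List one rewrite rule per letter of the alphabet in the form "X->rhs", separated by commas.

  step 4 ⇒ step 5: BACBABCBACBCBACBABCBACBCBACBABC ⇒ BA·C·BC·BA·C·BA·BC·BA·C·BC·BA·BC·BA·C·BC·BA·C·BA·BC·BA·C·BC·BA·BC·BA·C·BC·BA·C·BA·BC
    A ↦ C
    B ↦ BA
    C ↦ BC

A->C, B->BA, C->BC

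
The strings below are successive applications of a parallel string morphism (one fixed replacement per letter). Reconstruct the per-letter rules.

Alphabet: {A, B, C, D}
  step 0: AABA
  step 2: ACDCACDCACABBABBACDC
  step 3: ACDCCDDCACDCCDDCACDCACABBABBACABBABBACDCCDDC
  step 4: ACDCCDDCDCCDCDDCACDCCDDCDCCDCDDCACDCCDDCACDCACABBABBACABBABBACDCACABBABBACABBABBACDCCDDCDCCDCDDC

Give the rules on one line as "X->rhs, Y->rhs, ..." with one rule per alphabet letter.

A->AC, B->ABB, C->DC, D->CD

  step 3 ⇒ step 4: ACDCCDDCACDCCDDCACDCACABBABBACABBABBACDCCDDC ⇒ AC·DC·CD·DC·DC·CD·CD·DC·AC·DC·CD·DC·DC·CD·CD·DC·AC·DC·CD·DC·AC·DC·AC·ABB·ABB·AC·ABB·ABB·AC·DC·AC·ABB·ABB·AC·ABB·ABB·AC·DC·CD·DC·DC·CD·CD·DC
    A ↦ AC
    B ↦ ABB
    C ↦ DC
    D ↦ CD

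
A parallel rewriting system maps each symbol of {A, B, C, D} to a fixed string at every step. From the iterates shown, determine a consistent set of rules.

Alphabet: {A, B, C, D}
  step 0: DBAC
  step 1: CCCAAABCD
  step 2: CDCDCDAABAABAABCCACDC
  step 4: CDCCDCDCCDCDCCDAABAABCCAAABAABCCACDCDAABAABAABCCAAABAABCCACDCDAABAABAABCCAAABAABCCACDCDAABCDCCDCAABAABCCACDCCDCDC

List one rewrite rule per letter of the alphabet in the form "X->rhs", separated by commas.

  step 1 ⇒ step 2: CCCAAABCD ⇒ CD·CD·CD·AAB·AAB·AAB·CCA·CD·C
    A ↦ AAB
    B ↦ CCA
    C ↦ CD
    D ↦ C

A->AAB, B->CCA, C->CD, D->C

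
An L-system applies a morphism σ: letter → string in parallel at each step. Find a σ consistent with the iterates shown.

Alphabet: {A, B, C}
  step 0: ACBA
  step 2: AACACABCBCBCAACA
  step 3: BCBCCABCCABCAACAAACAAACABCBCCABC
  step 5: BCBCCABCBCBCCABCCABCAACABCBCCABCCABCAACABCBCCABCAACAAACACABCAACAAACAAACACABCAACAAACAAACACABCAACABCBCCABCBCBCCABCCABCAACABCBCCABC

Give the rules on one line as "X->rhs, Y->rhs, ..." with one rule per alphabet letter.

A->BC, B->AA, C->CA

  step 2 ⇒ step 3: AACACABCBCBCAACA ⇒ BC·BC·CA·BC·CA·BC·AA·CA·AA·CA·AA·CA·BC·BC·CA·BC
    A ↦ BC
    B ↦ AA
    C ↦ CA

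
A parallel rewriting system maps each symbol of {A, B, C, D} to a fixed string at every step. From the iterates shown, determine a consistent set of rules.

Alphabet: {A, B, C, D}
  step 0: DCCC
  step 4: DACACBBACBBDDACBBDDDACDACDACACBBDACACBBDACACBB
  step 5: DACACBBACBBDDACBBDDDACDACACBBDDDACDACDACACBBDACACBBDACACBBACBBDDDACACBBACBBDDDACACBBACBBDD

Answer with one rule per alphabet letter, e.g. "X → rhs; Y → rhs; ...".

A->ACB, B->D, C->B, D->DAC

  step 4 ⇒ step 5: DACACBBACBBDDACBBDDDACDACDACACBBDACACBBDACACBB ⇒ DAC·ACB·B·ACB·B·D·D·ACB·B·D·D·DAC·DAC·ACB·B·D·D·DAC·DAC·DAC·ACB·B·DAC·ACB·B·DAC·ACB·B·ACB·B·D·D·DAC·ACB·B·ACB·B·D·D·DAC·ACB·B·ACB·B·D·D
    A ↦ ACB
    B ↦ D
    C ↦ B
    D ↦ DAC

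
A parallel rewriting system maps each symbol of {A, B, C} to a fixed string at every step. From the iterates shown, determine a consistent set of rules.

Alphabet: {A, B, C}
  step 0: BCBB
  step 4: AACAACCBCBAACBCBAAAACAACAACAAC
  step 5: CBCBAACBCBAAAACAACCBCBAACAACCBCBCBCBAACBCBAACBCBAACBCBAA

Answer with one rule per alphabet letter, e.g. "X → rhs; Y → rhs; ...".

A->CB, B->C, C->AA

  step 4 ⇒ step 5: AACAACCBCBAACBCBAAAACAACAACAAC ⇒ CB·CB·AA·CB·CB·AA·AA·C·AA·C·CB·CB·AA·C·AA·C·CB·CB·CB·CB·AA·CB·CB·AA·CB·CB·AA·CB·CB·AA
    A ↦ CB
    B ↦ C
    C ↦ AA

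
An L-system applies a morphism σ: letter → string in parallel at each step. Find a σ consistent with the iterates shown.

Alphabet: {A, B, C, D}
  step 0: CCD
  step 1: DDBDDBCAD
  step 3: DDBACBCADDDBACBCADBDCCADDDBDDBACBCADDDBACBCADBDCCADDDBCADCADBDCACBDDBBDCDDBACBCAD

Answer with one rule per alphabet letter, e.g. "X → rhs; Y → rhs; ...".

  step 0 ⇒ step 1: CCD ⇒ DDB·DDB·CAD
    C ↦ DDB
    D ↦ CAD
    A ↦ ACB  (constrained at step 1)
    B ↦ BDC  (constrained at step 1)

A->ACB, B->BDC, C->DDB, D->CAD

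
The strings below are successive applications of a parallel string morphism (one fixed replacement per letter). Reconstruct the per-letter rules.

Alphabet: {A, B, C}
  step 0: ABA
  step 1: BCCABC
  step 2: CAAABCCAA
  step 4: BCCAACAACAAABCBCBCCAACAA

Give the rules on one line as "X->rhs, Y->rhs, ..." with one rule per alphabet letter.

  step 1 ⇒ step 2: BCCABC ⇒ CA·A·A·BC·CA·A
    A ↦ BC
    B ↦ CA
    C ↦ A

A->BC, B->CA, C->A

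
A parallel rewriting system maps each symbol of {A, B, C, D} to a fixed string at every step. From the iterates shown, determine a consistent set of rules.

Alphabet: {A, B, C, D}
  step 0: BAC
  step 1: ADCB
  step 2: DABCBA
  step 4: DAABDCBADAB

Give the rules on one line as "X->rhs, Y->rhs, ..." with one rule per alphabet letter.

  step 1 ⇒ step 2: ADCB ⇒ D·AB·CB·A
    A ↦ D
    B ↦ A
    C ↦ CB
    D ↦ AB

A->D, B->A, C->CB, D->AB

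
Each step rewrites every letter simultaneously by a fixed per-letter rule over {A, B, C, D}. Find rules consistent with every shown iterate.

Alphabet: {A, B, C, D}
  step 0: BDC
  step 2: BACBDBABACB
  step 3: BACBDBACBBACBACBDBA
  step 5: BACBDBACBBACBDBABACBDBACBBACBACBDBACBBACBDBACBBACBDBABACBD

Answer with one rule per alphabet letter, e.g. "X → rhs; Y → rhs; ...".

A->C, B->BA, C->BD, D->CB

  step 2 ⇒ step 3: BACBDBABACB ⇒ BA·C·BD·BA·CB·BA·C·BA·C·BD·BA
    A ↦ C
    B ↦ BA
    C ↦ BD
    D ↦ CB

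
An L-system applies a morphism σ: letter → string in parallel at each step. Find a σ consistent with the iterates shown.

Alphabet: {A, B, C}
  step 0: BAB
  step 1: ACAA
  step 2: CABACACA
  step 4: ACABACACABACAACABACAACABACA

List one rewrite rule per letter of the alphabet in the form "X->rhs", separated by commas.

A->CA, B->A, C->BA

  step 1 ⇒ step 2: ACAA ⇒ CA·BA·CA·CA
    A ↦ CA
    C ↦ BA
  step 0 ⇒ step 1: BAB ⇒ A·CA·A
    B ↦ A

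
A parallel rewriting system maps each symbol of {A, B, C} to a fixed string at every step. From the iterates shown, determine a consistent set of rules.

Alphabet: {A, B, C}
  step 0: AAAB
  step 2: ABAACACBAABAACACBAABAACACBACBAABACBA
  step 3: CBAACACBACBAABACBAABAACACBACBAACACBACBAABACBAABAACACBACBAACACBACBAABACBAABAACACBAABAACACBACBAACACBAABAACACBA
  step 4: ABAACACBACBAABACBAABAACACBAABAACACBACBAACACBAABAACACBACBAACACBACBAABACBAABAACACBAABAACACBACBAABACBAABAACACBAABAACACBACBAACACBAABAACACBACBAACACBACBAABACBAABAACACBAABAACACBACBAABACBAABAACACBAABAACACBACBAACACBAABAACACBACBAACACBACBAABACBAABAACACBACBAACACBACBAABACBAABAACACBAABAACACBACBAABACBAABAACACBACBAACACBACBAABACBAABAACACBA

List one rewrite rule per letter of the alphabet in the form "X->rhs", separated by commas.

  step 3 ⇒ step 4: CBAACACBACBAABACBAABAACACBACBAACACBACBAABACBAABAACACBACBAACACBACBAABACBAABAACACBAABAACACBACBAACACBAABAACACBA ⇒ ABA·ACA·CBA·CBA·ABA·CBA·ABA·ACA·CBA·ABA·ACA·CBA·CBA·ACA·CBA·ABA·ACA·CBA·CBA·ACA·CBA·CBA·ABA·CBA·ABA·ACA·CBA·ABA·ACA·CBA·CBA·ABA·CBA·ABA·ACA·CBA·ABA·ACA·CBA·CBA·ACA·CBA·ABA·ACA·CBA·CBA·ACA·CBA·CBA·ABA·CBA·ABA·ACA·CBA·ABA·ACA·CBA·CBA·ABA·CBA·ABA·ACA·CBA·ABA·ACA·CBA·CBA·ACA·CBA·ABA·ACA·CBA·CBA·ACA·CBA·CBA·ABA·CBA·ABA·ACA·CBA·CBA·ACA·CBA·CBA·ABA·CBA·ABA·ACA·CBA·ABA·ACA·CBA·CBA·ABA·CBA·ABA·ACA·CBA·CBA·ACA·CBA·CBA·ABA·CBA·ABA·ACA·CBA
    A ↦ CBA
    B ↦ ACA
    C ↦ ABA

A->CBA, B->ACA, C->ABA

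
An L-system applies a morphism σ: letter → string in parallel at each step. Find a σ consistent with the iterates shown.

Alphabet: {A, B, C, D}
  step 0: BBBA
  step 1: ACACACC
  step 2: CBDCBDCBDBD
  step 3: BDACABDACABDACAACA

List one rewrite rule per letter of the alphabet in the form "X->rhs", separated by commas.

A->C, B->AC, C->BD, D->A

  step 2 ⇒ step 3: CBDCBDCBDBD ⇒ BD·AC·A·BD·AC·A·BD·AC·A·AC·A
    B ↦ AC
    C ↦ BD
    D ↦ A
  step 0 ⇒ step 1: BBBA ⇒ AC·AC·AC·C
    A ↦ C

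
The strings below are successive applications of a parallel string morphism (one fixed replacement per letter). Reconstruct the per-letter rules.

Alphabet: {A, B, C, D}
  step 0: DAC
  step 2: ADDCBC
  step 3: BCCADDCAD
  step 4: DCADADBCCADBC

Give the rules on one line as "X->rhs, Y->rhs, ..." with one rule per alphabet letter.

  step 3 ⇒ step 4: BCCADDCAD ⇒ DC·AD·AD·B·C·C·AD·B·C
    A ↦ B
    B ↦ DC
    C ↦ AD
    D ↦ C

A->B, B->DC, C->AD, D->C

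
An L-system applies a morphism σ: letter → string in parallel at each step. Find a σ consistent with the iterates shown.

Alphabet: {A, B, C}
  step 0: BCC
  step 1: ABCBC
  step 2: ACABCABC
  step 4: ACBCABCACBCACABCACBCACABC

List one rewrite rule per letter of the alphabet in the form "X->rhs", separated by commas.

  step 1 ⇒ step 2: ABCBC ⇒ AC·A·BC·A·BC
    A ↦ AC
    B ↦ A
    C ↦ BC

A->AC, B->A, C->BC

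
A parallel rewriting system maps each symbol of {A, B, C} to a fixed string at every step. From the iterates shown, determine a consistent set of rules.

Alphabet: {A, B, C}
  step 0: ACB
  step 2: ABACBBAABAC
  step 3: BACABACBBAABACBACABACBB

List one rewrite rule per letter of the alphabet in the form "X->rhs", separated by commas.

A->BAC, B->A, C->BB

  step 2 ⇒ step 3: ABACBBAABAC ⇒ BAC·A·BAC·BB·A·A·BAC·BAC·A·BAC·BB
    A ↦ BAC
    B ↦ A
    C ↦ BB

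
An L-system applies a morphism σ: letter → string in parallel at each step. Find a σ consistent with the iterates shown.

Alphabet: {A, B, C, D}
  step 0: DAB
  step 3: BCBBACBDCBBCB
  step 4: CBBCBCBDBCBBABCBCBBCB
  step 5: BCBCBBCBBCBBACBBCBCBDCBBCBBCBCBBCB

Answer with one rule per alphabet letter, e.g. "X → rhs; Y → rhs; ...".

A->D, B->CB, C->B, D->BA

  step 4 ⇒ step 5: CBBCBCBDBCBBABCBCBBCB ⇒ B·CB·CB·B·CB·B·CB·BA·CB·B·CB·CB·D·CB·B·CB·B·CB·CB·B·CB
    A ↦ D
    B ↦ CB
    C ↦ B
    D ↦ BA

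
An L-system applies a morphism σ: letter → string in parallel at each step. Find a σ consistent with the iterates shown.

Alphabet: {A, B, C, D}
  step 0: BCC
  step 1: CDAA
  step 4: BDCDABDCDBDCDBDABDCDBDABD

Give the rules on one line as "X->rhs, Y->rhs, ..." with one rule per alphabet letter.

A->DB, B->CD, C->A, D->BD

  step 0 ⇒ step 1: BCC ⇒ CD·A·A
    B ↦ CD
    C ↦ A
    A ↦ DB  (constrained at step 1)
    D ↦ BD  (constrained at step 1)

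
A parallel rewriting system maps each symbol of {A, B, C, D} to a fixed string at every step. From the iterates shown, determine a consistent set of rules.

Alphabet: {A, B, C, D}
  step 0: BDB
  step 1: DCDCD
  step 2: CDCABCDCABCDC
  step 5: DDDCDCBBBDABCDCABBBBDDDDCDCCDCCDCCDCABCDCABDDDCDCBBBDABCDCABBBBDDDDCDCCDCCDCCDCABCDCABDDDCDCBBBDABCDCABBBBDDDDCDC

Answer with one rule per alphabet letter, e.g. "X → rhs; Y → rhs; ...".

  step 1 ⇒ step 2: DCDCD ⇒ CDC·AB·CDC·AB·CDC
    C ↦ AB
    D ↦ CDC
    A ↦ BBB  (constrained at step 2)
  step 0 ⇒ step 1: BDB ⇒ D·CDC·D
    B ↦ D

A->BBB, B->D, C->AB, D->CDC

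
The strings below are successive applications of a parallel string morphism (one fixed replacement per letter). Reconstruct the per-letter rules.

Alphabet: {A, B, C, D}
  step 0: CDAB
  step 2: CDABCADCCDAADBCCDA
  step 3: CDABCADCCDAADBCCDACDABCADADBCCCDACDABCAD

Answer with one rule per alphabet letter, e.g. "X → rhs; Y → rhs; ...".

  step 2 ⇒ step 3: CDABCADCCDAADBCCDA ⇒ CDA·BC·AD·C·CDA·AD·BC·CDA·CDA·BC·AD·AD·BC·C·CDA·CDA·BC·AD
    A ↦ AD
    B ↦ C
    C ↦ CDA
    D ↦ BC

A->AD, B->C, C->CDA, D->BC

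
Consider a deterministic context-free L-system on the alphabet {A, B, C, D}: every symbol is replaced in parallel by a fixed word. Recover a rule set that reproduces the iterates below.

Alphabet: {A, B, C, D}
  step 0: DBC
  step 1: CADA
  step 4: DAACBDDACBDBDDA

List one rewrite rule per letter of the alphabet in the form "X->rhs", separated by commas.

  step 0 ⇒ step 1: DBC ⇒ C·A·DA
    B ↦ A
    C ↦ DA
    D ↦ C
    A ↦ BD  (constrained at step 1)

A->BD, B->A, C->DA, D->C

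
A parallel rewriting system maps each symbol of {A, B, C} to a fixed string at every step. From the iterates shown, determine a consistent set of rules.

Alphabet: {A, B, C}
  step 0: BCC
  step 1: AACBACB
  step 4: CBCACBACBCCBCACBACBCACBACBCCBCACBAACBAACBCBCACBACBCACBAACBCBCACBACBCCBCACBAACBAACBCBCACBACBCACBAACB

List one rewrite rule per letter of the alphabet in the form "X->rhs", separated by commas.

A->CBC, B->A, C->ACB

  step 0 ⇒ step 1: BCC ⇒ A·ACB·ACB
    B ↦ A
    C ↦ ACB
    A ↦ CBC  (constrained at step 1)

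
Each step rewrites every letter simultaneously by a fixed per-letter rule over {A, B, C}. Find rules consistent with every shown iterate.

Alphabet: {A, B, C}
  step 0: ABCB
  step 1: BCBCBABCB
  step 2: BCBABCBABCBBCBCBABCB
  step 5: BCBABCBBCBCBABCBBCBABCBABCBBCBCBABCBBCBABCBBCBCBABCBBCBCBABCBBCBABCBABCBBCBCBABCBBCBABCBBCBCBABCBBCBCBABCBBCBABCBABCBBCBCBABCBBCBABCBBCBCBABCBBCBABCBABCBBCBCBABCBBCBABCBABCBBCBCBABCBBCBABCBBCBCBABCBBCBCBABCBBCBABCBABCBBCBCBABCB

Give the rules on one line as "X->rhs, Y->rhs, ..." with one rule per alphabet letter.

  step 1 ⇒ step 2: BCBCBABCB ⇒ BCB·A·BCB·A·BCB·BC·BCB·A·BCB
    A ↦ BC
    B ↦ BCB
    C ↦ A

A->BC, B->BCB, C->A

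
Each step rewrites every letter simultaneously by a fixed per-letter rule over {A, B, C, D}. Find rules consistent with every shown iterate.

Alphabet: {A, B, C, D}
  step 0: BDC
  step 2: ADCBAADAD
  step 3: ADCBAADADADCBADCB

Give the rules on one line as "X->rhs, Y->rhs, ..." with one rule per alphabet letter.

  step 2 ⇒ step 3: ADCBAADAD ⇒ AD·CB·A·AD·AD·AD·CB·AD·CB
    A ↦ AD
    B ↦ AD
    C ↦ A
    D ↦ CB

A->AD, B->AD, C->A, D->CB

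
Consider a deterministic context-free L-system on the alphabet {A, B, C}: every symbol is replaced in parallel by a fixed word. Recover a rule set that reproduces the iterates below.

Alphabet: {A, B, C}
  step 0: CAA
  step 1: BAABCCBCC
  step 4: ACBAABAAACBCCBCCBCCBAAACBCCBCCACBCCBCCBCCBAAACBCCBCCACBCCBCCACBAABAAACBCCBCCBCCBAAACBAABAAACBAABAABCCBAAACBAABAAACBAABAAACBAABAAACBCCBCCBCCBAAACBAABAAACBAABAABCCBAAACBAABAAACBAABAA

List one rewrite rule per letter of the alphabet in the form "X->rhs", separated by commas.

  step 0 ⇒ step 1: CAA ⇒ BAA·BCC·BCC
    A ↦ BCC
    C ↦ BAA
    B ↦ AC  (constrained at step 1)

A->BCC, B->AC, C->BAA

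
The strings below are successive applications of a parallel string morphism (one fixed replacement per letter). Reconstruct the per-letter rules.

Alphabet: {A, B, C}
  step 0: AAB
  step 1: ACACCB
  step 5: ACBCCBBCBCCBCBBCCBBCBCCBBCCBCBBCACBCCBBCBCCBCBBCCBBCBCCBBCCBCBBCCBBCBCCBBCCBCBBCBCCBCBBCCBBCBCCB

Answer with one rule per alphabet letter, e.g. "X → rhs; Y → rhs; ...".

  step 0 ⇒ step 1: AAB ⇒ AC·AC·CB
    A ↦ AC
    B ↦ CB
    C ↦ BC  (constrained at step 1)

A->AC, B->CB, C->BC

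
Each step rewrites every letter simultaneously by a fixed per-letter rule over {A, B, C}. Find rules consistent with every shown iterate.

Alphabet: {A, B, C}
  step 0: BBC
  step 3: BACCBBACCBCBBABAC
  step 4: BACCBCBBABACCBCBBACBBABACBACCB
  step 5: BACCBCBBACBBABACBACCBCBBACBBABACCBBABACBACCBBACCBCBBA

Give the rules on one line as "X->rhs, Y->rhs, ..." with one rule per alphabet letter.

A->C, B->BA, C->CB

  step 4 ⇒ step 5: BACCBCBBABACCBCBBACBBABACBACCB ⇒ BA·C·CB·CB·BA·CB·BA·BA·C·BA·C·CB·CB·BA·CB·BA·BA·C·CB·BA·BA·C·BA·C·CB·BA·C·CB·CB·BA
    A ↦ C
    B ↦ BA
    C ↦ CB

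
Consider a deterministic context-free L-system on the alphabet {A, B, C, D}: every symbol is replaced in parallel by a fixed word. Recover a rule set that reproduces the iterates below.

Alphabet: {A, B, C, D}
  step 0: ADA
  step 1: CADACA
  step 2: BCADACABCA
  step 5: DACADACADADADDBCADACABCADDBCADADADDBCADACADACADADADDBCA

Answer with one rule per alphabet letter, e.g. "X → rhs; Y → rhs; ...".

A->CA, B->DD, C->B, D->DA

  step 1 ⇒ step 2: CADACA ⇒ B·CA·DA·CA·B·CA
    A ↦ CA
    C ↦ B
    D ↦ DA
    B ↦ DD  (constrained at step 2)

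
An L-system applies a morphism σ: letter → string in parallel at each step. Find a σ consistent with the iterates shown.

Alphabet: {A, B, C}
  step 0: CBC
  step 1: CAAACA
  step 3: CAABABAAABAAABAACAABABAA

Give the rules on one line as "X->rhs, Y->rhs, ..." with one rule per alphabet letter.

A->AB, B->AA, C->CA

  step 0 ⇒ step 1: CBC ⇒ CA·AA·CA
    B ↦ AA
    C ↦ CA
    A ↦ AB  (constrained at step 1)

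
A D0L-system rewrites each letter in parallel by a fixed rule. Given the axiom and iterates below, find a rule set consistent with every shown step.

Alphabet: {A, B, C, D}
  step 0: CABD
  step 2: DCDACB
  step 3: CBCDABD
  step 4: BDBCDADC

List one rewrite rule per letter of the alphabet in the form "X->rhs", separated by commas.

A->DA, B->D, C->B, D->C

  step 3 ⇒ step 4: CBCDABD ⇒ B·D·B·C·DA·D·C
    A ↦ DA
    B ↦ D
    C ↦ B
    D ↦ C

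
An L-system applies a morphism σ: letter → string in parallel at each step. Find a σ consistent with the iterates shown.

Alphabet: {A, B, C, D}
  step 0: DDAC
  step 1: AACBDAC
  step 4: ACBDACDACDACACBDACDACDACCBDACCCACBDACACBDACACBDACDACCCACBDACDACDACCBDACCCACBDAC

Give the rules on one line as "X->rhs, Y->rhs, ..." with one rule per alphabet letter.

  step 0 ⇒ step 1: DDAC ⇒ A·A·CB·DAC
    A ↦ CB
    C ↦ DAC
    D ↦ A
    B ↦ CC  (constrained at step 1)

A->CB, B->CC, C->DAC, D->A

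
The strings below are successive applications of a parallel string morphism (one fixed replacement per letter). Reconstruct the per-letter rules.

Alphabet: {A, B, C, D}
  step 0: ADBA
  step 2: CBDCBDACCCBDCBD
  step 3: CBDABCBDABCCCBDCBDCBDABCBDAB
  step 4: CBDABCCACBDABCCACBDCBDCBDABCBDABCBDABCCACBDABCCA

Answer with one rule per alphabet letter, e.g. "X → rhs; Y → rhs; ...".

  step 3 ⇒ step 4: CBDABCBDABCCCBDCBDCBDABCBDAB ⇒ CBD·A·B·CC·A·CBD·A·B·CC·A·CBD·CBD·CBD·A·B·CBD·A·B·CBD·A·B·CC·A·CBD·A·B·CC·A
    A ↦ CC
    B ↦ A
    C ↦ CBD
    D ↦ B

A->CC, B->A, C->CBD, D->B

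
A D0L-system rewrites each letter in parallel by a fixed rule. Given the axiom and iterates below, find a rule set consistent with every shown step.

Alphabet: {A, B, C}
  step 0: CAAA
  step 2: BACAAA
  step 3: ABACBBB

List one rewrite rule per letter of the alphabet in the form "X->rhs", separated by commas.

A->B, B->A, C->AC

  step 2 ⇒ step 3: BACAAA ⇒ A·B·AC·B·B·B
    A ↦ B
    B ↦ A
    C ↦ AC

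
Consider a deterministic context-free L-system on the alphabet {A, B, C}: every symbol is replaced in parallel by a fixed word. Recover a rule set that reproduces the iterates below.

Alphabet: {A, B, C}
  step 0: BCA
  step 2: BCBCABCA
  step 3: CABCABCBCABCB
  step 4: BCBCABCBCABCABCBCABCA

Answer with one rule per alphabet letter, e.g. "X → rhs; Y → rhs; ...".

  step 3 ⇒ step 4: CABCABCBCABCB ⇒ B·CB·CA·B·CB·CA·B·CA·B·CB·CA·B·CA
    A ↦ CB
    B ↦ CA
    C ↦ B

A->CB, B->CA, C->B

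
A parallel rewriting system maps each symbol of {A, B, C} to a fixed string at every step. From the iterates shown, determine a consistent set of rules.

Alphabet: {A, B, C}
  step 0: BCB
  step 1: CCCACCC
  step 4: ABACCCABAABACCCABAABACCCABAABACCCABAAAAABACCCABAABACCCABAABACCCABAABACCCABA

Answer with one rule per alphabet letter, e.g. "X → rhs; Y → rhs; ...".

A->ABA, B->CCC, C->A

  step 0 ⇒ step 1: BCB ⇒ CCC·A·CCC
    B ↦ CCC
    C ↦ A
    A ↦ ABA  (constrained at step 1)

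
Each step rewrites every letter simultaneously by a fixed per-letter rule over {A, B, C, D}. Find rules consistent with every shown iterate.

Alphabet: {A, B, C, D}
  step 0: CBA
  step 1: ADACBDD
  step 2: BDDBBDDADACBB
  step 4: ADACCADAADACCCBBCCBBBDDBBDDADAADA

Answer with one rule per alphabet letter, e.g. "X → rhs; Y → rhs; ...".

  step 1 ⇒ step 2: ADACBDD ⇒ BDD·B·BDD·ADA·C·B·B
    A ↦ BDD
    B ↦ C
    C ↦ ADA
    D ↦ B

A->BDD, B->C, C->ADA, D->B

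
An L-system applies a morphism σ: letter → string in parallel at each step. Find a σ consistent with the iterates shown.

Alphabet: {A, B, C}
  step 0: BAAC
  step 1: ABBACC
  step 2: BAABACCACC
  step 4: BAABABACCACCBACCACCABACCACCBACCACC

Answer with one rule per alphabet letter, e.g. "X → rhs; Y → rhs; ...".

  step 1 ⇒ step 2: ABBACC ⇒ B·A·A·B·ACC·ACC
    A ↦ B
    B ↦ A
    C ↦ ACC

A->B, B->A, C->ACC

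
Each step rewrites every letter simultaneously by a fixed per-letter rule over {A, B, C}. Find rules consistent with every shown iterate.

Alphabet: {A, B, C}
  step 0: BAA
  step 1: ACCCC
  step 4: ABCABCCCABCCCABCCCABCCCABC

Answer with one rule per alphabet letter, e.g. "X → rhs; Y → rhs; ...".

A->CC, B->A, C->BC

  step 0 ⇒ step 1: BAA ⇒ A·CC·CC
    A ↦ CC
    B ↦ A
    C ↦ BC  (constrained at step 1)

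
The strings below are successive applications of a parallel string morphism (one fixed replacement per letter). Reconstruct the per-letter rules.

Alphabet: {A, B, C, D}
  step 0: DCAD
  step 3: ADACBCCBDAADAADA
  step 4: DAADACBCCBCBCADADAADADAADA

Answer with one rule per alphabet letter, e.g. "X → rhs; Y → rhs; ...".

  step 3 ⇒ step 4: ADACBCCBDAADAADA ⇒ DA·A·DA·CB·C·CB·CB·C·A·DA·DA·A·DA·DA·A·DA
    A ↦ DA
    B ↦ C
    C ↦ CB
    D ↦ A

A->DA, B->C, C->CB, D->A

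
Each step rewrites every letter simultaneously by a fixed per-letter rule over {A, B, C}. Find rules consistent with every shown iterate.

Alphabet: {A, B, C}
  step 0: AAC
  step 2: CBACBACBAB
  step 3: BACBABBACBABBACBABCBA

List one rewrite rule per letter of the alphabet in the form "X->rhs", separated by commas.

  step 2 ⇒ step 3: CBACBACBAB ⇒ BA·CBA·B·BA·CBA·B·BA·CBA·B·CBA
    A ↦ B
    B ↦ CBA
    C ↦ BA

A->B, B->CBA, C->BA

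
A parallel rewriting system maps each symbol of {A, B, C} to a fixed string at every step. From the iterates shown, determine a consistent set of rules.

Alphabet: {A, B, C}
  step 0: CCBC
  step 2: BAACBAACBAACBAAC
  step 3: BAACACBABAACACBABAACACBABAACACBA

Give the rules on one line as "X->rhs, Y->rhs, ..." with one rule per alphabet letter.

A->AC, B->BA, C->BA

  step 2 ⇒ step 3: BAACBAACBAACBAAC ⇒ BA·AC·AC·BA·BA·AC·AC·BA·BA·AC·AC·BA·BA·AC·AC·BA
    A ↦ AC
    B ↦ BA
    C ↦ BA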